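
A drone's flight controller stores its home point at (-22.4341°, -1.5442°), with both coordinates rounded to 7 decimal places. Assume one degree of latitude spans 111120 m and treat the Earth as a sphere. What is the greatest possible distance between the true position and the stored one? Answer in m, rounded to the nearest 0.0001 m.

0.0076 m

Rounding to 7 decimal places leaves each coordinate within ±5e-08° of the true value.
North–south component: 5e-08° × 111120 = 0.005556 m.
East–west component at 22.4341°: 5e-08° × 111120 × cos 22.4341° ≈ 5e-08 × 102710 ≈ 0.00513552 m.
Worst case both components are at the extreme and orthogonal: √(0.005556² + 0.00513552²) ≈ 0.00756589 m.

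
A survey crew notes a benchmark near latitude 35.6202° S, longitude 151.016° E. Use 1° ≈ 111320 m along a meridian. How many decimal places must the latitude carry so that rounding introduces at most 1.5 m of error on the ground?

One degree of latitude covers 111320 m.
Rounding to N decimal places gives at most 0.5 × 10⁻ᴺ degrees of error, i.e. 0.5 × 10⁻ᴺ × 111320 m.
Setting 55660 × 10⁻ᴺ ≤ 1.5 gives 10ᴺ ≥ 3.711e+04, i.e. N ≥ 4.57.
So 5 decimal places suffice (0.557 m); 4 would allow up to 5.57 m.

5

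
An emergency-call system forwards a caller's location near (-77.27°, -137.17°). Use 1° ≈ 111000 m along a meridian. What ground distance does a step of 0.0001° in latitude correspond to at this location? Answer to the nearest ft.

36 ft

0.0001° × 111000 m/° = 11.1 m.
Converting: 11.1 m × 3.2808 ft/m ≈ 36.417 ft.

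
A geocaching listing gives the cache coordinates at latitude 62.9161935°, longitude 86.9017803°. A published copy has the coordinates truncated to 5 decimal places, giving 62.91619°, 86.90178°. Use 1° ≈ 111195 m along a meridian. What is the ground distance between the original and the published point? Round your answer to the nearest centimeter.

Δlat = 62.9161935 − 62.91619 = +0.0000035°; Δlon = 86.9017803 − 86.90178 = +0.0000003°.
N–S: 0.0000035° × 111195 m/° = 0.389182 m.
East–west at this latitude: 0.0000003° × 111195 × cos 62.9162° ≈ 0.0000003 × 50626.3 = 0.0151879 m.
Hypotenuse of the two orthogonal shifts: √(0.389182² + 0.0151879²) = 0.389479 m.
That is 0.389479 m = 38.948 cm.

39 centimeters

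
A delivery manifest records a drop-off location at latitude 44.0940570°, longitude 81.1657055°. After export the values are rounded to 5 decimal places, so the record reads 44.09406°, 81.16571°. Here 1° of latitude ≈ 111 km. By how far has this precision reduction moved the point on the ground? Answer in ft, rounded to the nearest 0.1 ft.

1.6 ft

Δlat = 44.0940570 − 44.09406 = -0.0000030°; Δlon = 81.1657055 − 81.16571 = -0.0000045°.
N–S: -0.0000030° × 111000 m/° = -0.333 m.
E–W at 44.0941°: -0.0000045° × 111000 × cos 44.0941° = -0.0000045 × 111000 × 0.7182 ≈ -0.35874 m.
Combined displacement = (0.333² + 0.35874²)^½ ≈ 0.489473 m.
In feet: 0.489473 m ÷ 0.3048 ≈ 1.6059 ft.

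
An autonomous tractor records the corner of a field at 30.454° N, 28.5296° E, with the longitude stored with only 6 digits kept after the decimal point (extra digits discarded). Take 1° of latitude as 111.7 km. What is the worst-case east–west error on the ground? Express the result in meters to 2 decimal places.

0.10 meters

Truncating at 6 decimal places can drop up to a full unit in the last place, so the longitude may be off by as much as 1e-06°.
One degree of longitude at 30.454° is 111700 × cos 30.454° ≈ 111700 × 0.8620 = 96289.5 m.
East–west error: 1e-06° × 96289.5 m/° ≈ 0.0962895 m.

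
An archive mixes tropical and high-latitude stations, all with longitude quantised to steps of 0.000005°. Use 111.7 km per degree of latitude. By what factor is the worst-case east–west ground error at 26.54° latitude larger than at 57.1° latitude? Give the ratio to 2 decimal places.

With a 0.000005° grid the true value lies within half a step, ±0.000005°/2 = ±2.5e-06°, of the stored one.
At 26.54°: 2.5e-06° × 111700 × cos 26.54° = 2.5e-06 × 111700 × 0.8946 ≈ 0.24982 m.
At 57.1°: 2.5e-06° × 111700 × cos 57.1° = 2.5e-06 × 111700 × 0.5432 ≈ 0.15168 m.
Ratio: 0.24982 / 0.15168 = cos 26.54° / cos 57.1° ≈ 1.6470.

1.65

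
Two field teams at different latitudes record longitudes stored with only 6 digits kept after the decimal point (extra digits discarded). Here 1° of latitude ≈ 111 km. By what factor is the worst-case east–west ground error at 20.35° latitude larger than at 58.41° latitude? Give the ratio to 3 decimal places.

Truncating at 6 decimal places can drop up to a full unit in the last place, so the longitude may be off by as much as 1e-06°.
At 20.35°: 1e-06° × 111000 × cos 20.35° = 1e-06 × 111000 × 0.9376 ≈ 0.10407 m.
Error at 58.41° = 1e-06° × 111000 × cos 58.41° ≈ 0.111 × 0.5238 = 0.058146 m.
Ratio: 0.10407 / 0.058146 = cos 20.35° / cos 58.41° ≈ 1.7898.

1.790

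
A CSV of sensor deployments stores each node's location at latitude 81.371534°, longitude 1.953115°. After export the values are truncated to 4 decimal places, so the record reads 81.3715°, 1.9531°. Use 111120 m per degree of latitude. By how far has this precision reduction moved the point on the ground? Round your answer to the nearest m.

4 m

The latitude changed by +0.000034° and the longitude by +0.000015°.
North–south shift: 0.000034 × 111120 = 3.77808 m.
East–west at this latitude: 0.000015° × 111120 × cos 81.3715° ≈ 0.000015 × 16671 = 0.250065 m.
Combined displacement = (3.77808² + 0.250065²)^½ ≈ 3.78635 m.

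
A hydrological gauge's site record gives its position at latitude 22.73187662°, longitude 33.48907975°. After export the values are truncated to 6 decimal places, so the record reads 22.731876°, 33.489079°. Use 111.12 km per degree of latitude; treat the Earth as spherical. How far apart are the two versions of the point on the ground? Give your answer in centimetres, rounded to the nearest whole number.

Δlat = 22.73187662 − 22.731876 = +0.00000062°; Δlon = 33.48907975 − 33.489079 = +0.00000075°.
N–S: 0.00000062° × 111120 m/° = 0.0688944 m.
E–W at 22.7319°: 0.00000075° × 111120 × cos 22.7319° = 0.00000075 × 111120 × 0.9223 ≈ 0.0768664 m.
Hypotenuse of the two orthogonal shifts: √(0.0688944² + 0.0768664²) = 0.103223 m.
That is 0.103223 m = 10.322 cm.

10 centimetres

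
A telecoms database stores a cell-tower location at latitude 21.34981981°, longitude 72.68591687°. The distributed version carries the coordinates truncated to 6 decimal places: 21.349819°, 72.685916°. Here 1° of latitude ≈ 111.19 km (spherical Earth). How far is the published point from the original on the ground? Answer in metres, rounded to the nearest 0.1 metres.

0.1 metres

Δlat = 21.34981981 − 21.349819 = +0.00000081°; Δlon = 72.68591687 − 72.685916 = +0.00000087°.
N–S: 0.00000081° × 111190 m/° = 0.0900639 m.
East–west at this latitude: 0.00000087° × 111190 × cos 21.3498° ≈ 0.00000087 × 103560 = 0.0900968 m.
Distance: √(0.0900639² + 0.0900968²) ≈ 0.127393 m.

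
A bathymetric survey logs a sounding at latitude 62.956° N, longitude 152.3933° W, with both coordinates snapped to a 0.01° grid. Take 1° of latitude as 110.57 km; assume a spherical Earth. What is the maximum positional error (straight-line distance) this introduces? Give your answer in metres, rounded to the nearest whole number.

With a 0.01° grid the true value lies within half a step, ±0.01°/2 = ±0.005°, of the stored one.
Latitude error → 0.005 × 110570 = 552.85 m along the meridian.
East–west component at 62.956°: 0.005° × 110570 × cos 62.956° ≈ 0.005 × 50273.4 ≈ 251.367 m.
Worst case both components are at the extreme and orthogonal: √(552.85² + 251.367²) ≈ 607.312 m.

607 metres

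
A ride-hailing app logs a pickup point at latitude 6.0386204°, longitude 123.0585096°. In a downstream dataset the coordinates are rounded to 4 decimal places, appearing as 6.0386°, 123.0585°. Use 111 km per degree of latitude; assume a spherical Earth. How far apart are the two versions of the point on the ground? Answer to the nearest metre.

3 metres

Δlat = 6.0386204 − 6.0386 = +0.0000204°; Δlon = 123.0585096 − 123.0585 = +0.0000096°.
N–S: 0.0000204° × 111000 m/° = 2.2644 m.
East–west at this latitude: 0.0000096° × 111000 × cos 6.0386° ≈ 0.0000096 × 110384 = 1.05969 m.
Combined displacement = (2.2644² + 1.05969²)^½ ≈ 2.50009 m.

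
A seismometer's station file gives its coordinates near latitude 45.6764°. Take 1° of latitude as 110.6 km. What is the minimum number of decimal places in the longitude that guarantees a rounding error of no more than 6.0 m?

4

At 45.6764° one degree of longitude covers 110600 × cos 45.6764° ≈ 110600 × 0.6987 ≈ 77277.3 m.
N decimal places → at most half a unit in the last place, 0.5 × 10⁻ᴺ° = 77277.3/2 × 10⁻ᴺ m.
Need 0.5 × 77277.3 × 10⁻ᴺ ≤ 6.0 → 10⁻ᴺ ≤ 1.553e-04, so N ≥ 3.81.
N = 3 would give 38.6 m (too coarse); N = 4 gives 3.86 m ≤ 6.0 m.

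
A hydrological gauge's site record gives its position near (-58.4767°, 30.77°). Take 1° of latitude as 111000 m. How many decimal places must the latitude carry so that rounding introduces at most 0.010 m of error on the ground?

One degree of latitude covers 111000 m.
With N decimal places the half-ulp bound is 0.5·10⁻ᴺ°, or 0.5·10⁻ᴺ × 111000 m on the ground.
Need 0.5 × 111000 × 10⁻ᴺ ≤ 0.010 → 10⁻ᴺ ≤ 1.802e-07, so N ≥ 6.74.
N = 6 would give 0.0555 m (too coarse); N = 7 gives 0.00555 m ≤ 0.010 m.

7 decimal places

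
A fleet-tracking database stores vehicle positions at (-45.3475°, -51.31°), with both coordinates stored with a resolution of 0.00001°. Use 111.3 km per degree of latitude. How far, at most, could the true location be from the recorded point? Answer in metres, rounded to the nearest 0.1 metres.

With a 0.00001° grid the true value lies within half a step, ±0.00001°/2 = ±5e-06°, of the stored one.
Latitude error → 5e-06 × 111300 = 0.5565 m along the meridian.
East–west component at 45.3475°: 5e-06° × 111300 × cos 45.3475° ≈ 5e-06 × 78222.2 ≈ 0.391111 m.
Worst case both components are at the extreme and orthogonal: √(0.5565² + 0.391111²) ≈ 0.680191 m.

0.7 metres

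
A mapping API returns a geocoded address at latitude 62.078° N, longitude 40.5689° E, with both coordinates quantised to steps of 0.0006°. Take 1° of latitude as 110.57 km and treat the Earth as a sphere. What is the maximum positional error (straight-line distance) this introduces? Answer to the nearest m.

37 m

With a 0.0006° grid the true value lies within half a step, ±0.0006°/2 = ±0.0003°, of the stored one.
N–S: 0.0003° × 110570 m/° = 33.171 m.
E–W at 62.078°: 0.0003° × 110570 × cos 62.078° = 0.0003 × 110570 × 0.4683 ≈ 15.533 m.
Combining orthogonally: (33.171² + 15.533²)^½ ≈ 36.6277 m.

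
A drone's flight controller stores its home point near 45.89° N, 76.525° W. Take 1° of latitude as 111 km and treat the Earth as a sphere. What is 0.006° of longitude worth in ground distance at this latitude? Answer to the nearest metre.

0.006° of longitude at 45.89° is 0.006 × 111000 × cos 45.89° ≈ 0.006 × 77260.2 = 463.561 m.

464 metres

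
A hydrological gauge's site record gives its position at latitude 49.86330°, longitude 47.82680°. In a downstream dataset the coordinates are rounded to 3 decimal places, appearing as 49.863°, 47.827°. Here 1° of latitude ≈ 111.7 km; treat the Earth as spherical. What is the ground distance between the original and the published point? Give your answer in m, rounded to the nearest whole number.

The latitude changed by +0.00030° and the longitude by -0.00020°.
N–S: 0.00030° × 111700 m/° = 33.51 m.
E–W at 49.863°: -0.00020° × 111700 × cos 49.863° = -0.00020 × 111700 × 0.6446 ≈ -14.4008 m.
Hypotenuse of the two orthogonal shifts: √(33.51² + 14.4008²) = 36.4733 m.

36 m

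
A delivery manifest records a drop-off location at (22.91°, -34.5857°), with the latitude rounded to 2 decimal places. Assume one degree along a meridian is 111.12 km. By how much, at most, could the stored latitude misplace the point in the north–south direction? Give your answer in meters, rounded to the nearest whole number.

556 meters

Rounding to 2 decimal places leaves the latitude within ±0.005° of the true value.
Along the meridian that is 0.005° × 111120 m/° = 555.6 m.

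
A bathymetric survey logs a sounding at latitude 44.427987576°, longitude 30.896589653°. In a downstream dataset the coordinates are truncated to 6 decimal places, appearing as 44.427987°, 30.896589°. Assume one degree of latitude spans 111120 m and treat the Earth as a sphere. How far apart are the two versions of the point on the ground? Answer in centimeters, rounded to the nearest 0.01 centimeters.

8.24 centimeters

The latitude changed by +0.000000576° and the longitude by +0.000000653°.
North–south shift: 0.000000576 × 111120 = 0.0640051 m.
E–W at 44.428°: 0.000000653° × 111120 × cos 44.428° = 0.000000653 × 111120 × 0.7141 ≈ 0.0518183 m.
Distance: √(0.0640051² + 0.0518183²) ≈ 0.0823516 m.
That is 0.0823516 m = 8.2352 cm.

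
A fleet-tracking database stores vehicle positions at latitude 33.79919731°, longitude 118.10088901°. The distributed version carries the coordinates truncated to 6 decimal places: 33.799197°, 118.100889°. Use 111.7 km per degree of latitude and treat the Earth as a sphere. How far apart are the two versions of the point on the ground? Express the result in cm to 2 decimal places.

3.46 cm

The latitude changed by +0.00000031° and the longitude by +0.00000001°.
N–S: 0.00000031° × 111700 m/° = 0.034627 m.
E–W at 33.7992°: 0.00000001° × 111700 × cos 33.7992° = 0.00000001 × 111700 × 0.8310 ≈ 0.000928219 m.
Hypotenuse of the two orthogonal shifts: √(0.034627² + 0.000928219²) = 0.0346394 m.
That is 0.0346394 m = 3.4639 cm.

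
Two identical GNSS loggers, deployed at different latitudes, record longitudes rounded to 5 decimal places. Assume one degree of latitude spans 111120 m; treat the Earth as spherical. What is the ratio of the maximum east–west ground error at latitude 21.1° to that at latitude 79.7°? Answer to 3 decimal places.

Rounding to 5 decimal places leaves the longitude within ±5e-06° of the true value.
Error at 21.1° = 5e-06° × 111120 × cos 21.1° ≈ 0.5556 × 0.9330 = 0.51835 m.
Error at 79.7° = 5e-06° × 111120 × cos 79.7° ≈ 0.5556 × 0.1788 = 0.099343 m.
The ratio reduces to cos 21.1° / cos 79.7° = 0.9330/0.1788 ≈ 5.2178.

5.218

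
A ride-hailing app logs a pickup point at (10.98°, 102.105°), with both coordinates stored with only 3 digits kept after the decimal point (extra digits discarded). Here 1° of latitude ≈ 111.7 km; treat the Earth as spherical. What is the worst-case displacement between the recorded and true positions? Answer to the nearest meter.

157 meters

Truncating at 3 decimal places can drop up to a full unit in the last place, so each coordinate may be off by as much as 0.001°.
Latitude error → 0.001 × 111700 = 111.7 m along the meridian.
East–west component at 10.98°: 0.001° × 111700 × cos 10.98° ≈ 0.001 × 109655 ≈ 109.655 m.
The two errors are perpendicular, so the maximum displacement is √(111.7² + 109.655²) ≈ 156.528 m.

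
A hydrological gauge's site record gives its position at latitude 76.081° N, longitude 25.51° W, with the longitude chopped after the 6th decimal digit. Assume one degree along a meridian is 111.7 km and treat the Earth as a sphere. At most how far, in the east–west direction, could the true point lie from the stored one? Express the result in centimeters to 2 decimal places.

2.69 centimeters

Truncating at 6 decimal places can drop up to a full unit in the last place, so the longitude may be off by as much as 1e-06°.
Parallels shrink by cos φ, so at 76.081° a degree of longitude is 111700 × 0.2405 ≈ 26869.4 m.
East–west error: 1e-06° × 26869.4 m/° ≈ 0.0268694 m.
That is 0.0268694 m = 2.6869 cm.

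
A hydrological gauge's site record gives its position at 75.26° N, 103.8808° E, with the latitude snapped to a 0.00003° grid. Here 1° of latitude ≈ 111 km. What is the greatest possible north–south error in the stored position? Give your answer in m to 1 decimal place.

With a 0.00003° grid the true value lies within half a step, ±0.00003°/2 = ±1.5e-05°, of the stored one.
Along the meridian that is 1.5e-05° × 111000 m/° = 1.665 m.

1.7 m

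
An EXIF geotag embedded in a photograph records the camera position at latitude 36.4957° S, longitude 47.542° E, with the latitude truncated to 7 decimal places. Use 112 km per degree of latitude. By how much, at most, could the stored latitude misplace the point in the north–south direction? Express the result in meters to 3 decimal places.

0.011 meters

Truncating at 7 decimal places can drop up to a full unit in the last place, so the latitude may be off by as much as 1e-07°.
So the N–S error is at most 1e-07 × 112000 = 0.0112 m.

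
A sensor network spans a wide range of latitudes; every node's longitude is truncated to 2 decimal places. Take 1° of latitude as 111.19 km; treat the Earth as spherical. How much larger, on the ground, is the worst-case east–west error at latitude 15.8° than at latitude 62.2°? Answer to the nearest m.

Truncating at 2 decimal places can drop up to a full unit in the last place, so the longitude may be off by as much as 0.01°.
Error at 15.8° = 0.01° × 111190 × cos 15.8° ≈ 1111.9 × 0.9622 = 1069.9 m.
Error at 62.2° = 0.01° × 111190 × cos 62.2° ≈ 1111.9 × 0.4664 = 518.58 m.
Difference: 1069.9 − 518.58 = 551.31 m.

551 m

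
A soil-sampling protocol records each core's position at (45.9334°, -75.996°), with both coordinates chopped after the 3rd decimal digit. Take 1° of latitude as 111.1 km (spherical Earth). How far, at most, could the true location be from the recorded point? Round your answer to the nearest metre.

Truncating at 3 decimal places can drop up to a full unit in the last place, so each coordinate may be off by as much as 0.001°.
North–south component: 0.001° × 111100 = 111.1 m.
East–west component at 45.9334°: 0.001° × 111100 × cos 45.9334° ≈ 0.001 × 77269.4 ≈ 77.2694 m.
Combining orthogonally: (111.1² + 77.2694²)^½ ≈ 135.328 m.

135 metres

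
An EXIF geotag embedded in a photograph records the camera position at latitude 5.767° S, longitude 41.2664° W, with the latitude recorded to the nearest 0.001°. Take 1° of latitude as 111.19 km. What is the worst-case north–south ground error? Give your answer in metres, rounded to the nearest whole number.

Rounding to 3 decimal places leaves the latitude within ±0.0005° of the true value.
North–south distance: 0.0005° × 111190 m/° = 55.595 m.

56 metres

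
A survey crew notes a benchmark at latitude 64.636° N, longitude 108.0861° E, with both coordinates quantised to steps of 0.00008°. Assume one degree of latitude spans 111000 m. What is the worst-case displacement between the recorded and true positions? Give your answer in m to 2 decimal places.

4.83 m

With a 0.00008° grid the true value lies within half a step, ±0.00008°/2 = ±4e-05°, of the stored one.
N–S: 4e-05° × 111000 m/° = 4.44 m.
E–W at 64.636°: 4e-05° × 111000 × cos 64.636° = 4e-05 × 111000 × 0.4284 ≈ 1.90195 m.
The two errors are perpendicular, so the maximum displacement is √(4.44² + 1.90195²) ≈ 4.83022 m.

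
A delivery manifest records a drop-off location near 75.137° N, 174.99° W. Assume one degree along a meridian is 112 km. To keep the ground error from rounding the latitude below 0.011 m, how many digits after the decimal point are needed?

7

One degree of latitude covers 112000 m.
N decimal places → at most half a unit in the last place, 0.5 × 10⁻ᴺ° = 112000/2 × 10⁻ᴺ m.
Need 0.5 × 112000 × 10⁻ᴺ ≤ 0.011 → 10⁻ᴺ ≤ 1.964e-07, so N ≥ 6.71.
So 7 decimal places suffice (0.0056 m); 6 would allow up to 0.056 m.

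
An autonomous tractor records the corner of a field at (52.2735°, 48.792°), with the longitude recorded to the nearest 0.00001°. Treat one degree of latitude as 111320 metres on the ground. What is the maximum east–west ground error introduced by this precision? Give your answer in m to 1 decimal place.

Rounding to 5 decimal places leaves the longitude within ±5e-06° of the true value.
One degree of longitude at 52.2735° is 111320 × cos 52.2735° ≈ 111320 × 0.6119 = 68115.9 m.
East–west error: 5e-06° × 68115.9 m/° ≈ 0.34058 m.

0.3 m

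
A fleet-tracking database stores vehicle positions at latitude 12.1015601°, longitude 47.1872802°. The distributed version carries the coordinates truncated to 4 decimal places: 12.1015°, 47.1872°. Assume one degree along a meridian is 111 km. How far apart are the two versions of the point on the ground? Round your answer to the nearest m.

11 m

Δlat = 12.1015601 − 12.1015 = +0.0000601°; Δlon = 47.1872802 − 47.1872 = +0.0000802°.
N–S: 0.0000601° × 111000 m/° = 6.6711 m.
East–west at this latitude: 0.0000802° × 111000 × cos 12.1015° ≈ 0.0000802 × 108533 = 8.70437 m.
Hypotenuse of the two orthogonal shifts: √(6.6711² + 8.70437²) = 10.9668 m.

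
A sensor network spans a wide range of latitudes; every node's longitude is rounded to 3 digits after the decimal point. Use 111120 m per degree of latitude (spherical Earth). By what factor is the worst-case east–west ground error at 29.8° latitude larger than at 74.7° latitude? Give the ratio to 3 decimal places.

Rounding to 3 decimal places leaves the longitude within ±0.0005° of the true value.
Error at 29.8° = 0.0005° × 111120 × cos 29.8° ≈ 55.56 × 0.8678 = 48.213 m.
Error at 74.7° = 0.0005° × 111120 × cos 74.7° ≈ 55.56 × 0.2639 = 14.661 m.
The ratio reduces to cos 29.8° / cos 74.7° = 0.8678/0.2639 ≈ 3.2886.

3.289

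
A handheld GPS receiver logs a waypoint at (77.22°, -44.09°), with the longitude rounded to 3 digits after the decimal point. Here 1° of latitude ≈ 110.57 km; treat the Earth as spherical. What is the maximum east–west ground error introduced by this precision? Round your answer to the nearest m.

Rounding to 3 decimal places leaves the longitude within ±0.0005° of the true value.
One degree of longitude at 77.22° is 110570 × cos 77.22° ≈ 110570 × 0.2212 = 24459 m.
Maximum E–W displacement: 0.0005 × 24459 = 12.2295 m.

12 m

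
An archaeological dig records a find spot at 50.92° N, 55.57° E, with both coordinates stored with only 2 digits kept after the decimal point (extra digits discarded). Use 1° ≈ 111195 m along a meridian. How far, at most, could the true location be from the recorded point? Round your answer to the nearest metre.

Truncating at 2 decimal places can drop up to a full unit in the last place, so each coordinate may be off by as much as 0.01°.
North–south component: 0.01° × 111195 = 1111.95 m.
East–west component at 50.92°: 0.01° × 111195 × cos 50.92° ≈ 0.01 × 70097.9 ≈ 700.979 m.
Worst case both components are at the extreme and orthogonal: √(1111.95² + 700.979²) ≈ 1314.46 m.

1314 metres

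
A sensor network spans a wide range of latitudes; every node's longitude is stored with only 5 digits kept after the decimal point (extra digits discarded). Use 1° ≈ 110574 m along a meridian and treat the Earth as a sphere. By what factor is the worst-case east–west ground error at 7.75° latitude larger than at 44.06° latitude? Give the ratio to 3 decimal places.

Truncating at 5 decimal places can drop up to a full unit in the last place, so the longitude may be off by as much as 1e-05°.
At 7.75°: 1e-05° × 110574 × cos 7.75° = 1e-05 × 110574 × 0.9909 ≈ 1.0956 m.
At 44.06°: 1e-05° × 110574 × cos 44.06° = 1e-05 × 110574 × 0.7186 ≈ 0.7946 m.
Ratio: 1.0956 / 0.7946 = cos 7.75° / cos 44.06° ≈ 1.3789.

1.379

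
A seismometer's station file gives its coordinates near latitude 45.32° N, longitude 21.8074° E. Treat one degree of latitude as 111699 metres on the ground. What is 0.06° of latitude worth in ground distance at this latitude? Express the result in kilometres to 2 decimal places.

6.70 kilometres

Along a meridian 0.06° is 0.06 × 111699 = 6701.94 m.
That is 6701.94 m = 6.7019 km.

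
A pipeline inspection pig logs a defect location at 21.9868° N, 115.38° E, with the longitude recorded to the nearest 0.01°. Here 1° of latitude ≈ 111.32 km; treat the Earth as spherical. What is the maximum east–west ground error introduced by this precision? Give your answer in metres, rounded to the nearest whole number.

516 metres

Rounding to 2 decimal places leaves the longitude within ±0.005° of the true value.
Parallels shrink by cos φ, so at 21.9868° a degree of longitude is 111320 × 0.9273 ≈ 103224 m.
Maximum E–W displacement: 0.005 × 103224 = 516.119 m.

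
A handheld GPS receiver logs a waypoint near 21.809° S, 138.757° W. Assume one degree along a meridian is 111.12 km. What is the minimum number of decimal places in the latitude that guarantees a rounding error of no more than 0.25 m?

6

One degree of latitude covers 111120 m.
Rounding to N decimal places gives at most 0.5 × 10⁻ᴺ degrees of error, i.e. 0.5 × 10⁻ᴺ × 111120 m.
Need 0.5 × 111120 × 10⁻ᴺ ≤ 0.25 → 10⁻ᴺ ≤ 4.500e-06, so N ≥ 5.35.
N = 5 would give 0.556 m (too coarse); N = 6 gives 0.0556 m ≤ 0.25 m.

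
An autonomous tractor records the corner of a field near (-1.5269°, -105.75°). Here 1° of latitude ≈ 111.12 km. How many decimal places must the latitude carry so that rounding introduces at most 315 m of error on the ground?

One degree of latitude covers 111120 m.
Rounding to N decimal places gives at most 0.5 × 10⁻ᴺ degrees of error, i.e. 0.5 × 10⁻ᴺ × 111120 m.
Setting 55560 × 10⁻ᴺ ≤ 315 gives 10ᴺ ≥ 176.4, i.e. N ≥ 2.25.
So 3 decimal places suffice (55.6 m); 2 would allow up to 556 m.

3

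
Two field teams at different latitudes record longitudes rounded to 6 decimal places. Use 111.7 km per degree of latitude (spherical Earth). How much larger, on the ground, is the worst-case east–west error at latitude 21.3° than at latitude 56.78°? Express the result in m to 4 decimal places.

Rounding to 6 decimal places leaves the longitude within ±5e-07° of the true value.
At 21.3°: 5e-07° × 111700 × cos 21.3° = 5e-07 × 111700 × 0.9317 ≈ 0.052035 m.
At 56.78°: 5e-07° × 111700 × cos 56.78° = 5e-07 × 111700 × 0.5479 ≈ 0.030598 m.
So the lower-latitude error exceeds the higher by 0.052035 − 0.030598 = 0.021437 m.

0.0214 m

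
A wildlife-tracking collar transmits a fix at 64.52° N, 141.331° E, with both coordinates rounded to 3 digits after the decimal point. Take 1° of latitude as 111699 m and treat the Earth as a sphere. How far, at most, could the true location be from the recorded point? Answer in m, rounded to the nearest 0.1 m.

Rounding to 3 decimal places leaves each coordinate within ±0.0005° of the true value.
N–S: 0.0005° × 111699 m/° = 55.8495 m.
East–west component at 64.52°: 0.0005° × 111699 × cos 64.52° ≈ 0.0005 × 48052.5 ≈ 24.0262 m.
The two errors are perpendicular, so the maximum displacement is √(55.8495² + 24.0262²) ≈ 60.7982 m.

60.8 m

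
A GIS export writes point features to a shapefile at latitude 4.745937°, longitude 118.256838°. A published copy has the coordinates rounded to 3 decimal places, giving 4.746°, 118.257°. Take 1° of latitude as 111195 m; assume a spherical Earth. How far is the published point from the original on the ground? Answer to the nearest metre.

19 metres

The latitude changed by -0.000063° and the longitude by -0.000162°.
North–south shift: -0.000063 × 111195 = -7.00529 m.
East–west at this latitude: -0.000162° × 111195 × cos 4.746° ≈ -0.000162 × 110814 = -17.9518 m.
Distance: √(7.00529² + 17.9518²) ≈ 19.2702 m.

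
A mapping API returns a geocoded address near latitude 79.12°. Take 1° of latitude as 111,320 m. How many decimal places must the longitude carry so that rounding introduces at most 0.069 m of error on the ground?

6

At 79.12° one degree of longitude covers 111320 × cos 79.12° ≈ 111320 × 0.1888 ≈ 21011.9 m.
With N decimal places the half-ulp bound is 0.5·10⁻ᴺ°, or 0.5·10⁻ᴺ × 21011.9 m on the ground.
Need 0.5 × 21011.9 × 10⁻ᴺ ≤ 0.069 → 10⁻ᴺ ≤ 6.568e-06, so N ≥ 5.18.
N = 5 would give 0.105 m (too coarse); N = 6 gives 0.0105 m ≤ 0.069 m.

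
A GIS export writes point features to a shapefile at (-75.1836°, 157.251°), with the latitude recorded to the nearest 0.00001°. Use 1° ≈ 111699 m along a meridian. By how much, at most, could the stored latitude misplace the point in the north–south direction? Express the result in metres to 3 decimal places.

0.558 metres

Rounding to 5 decimal places leaves the latitude within ±5e-06° of the true value.
So the N–S error is at most 5e-06 × 111699 = 0.558495 m.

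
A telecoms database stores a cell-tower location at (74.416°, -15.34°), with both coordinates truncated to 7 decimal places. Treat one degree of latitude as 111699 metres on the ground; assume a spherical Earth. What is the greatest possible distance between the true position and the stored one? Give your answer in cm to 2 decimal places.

1.16 cm

Truncating at 7 decimal places can drop up to a full unit in the last place, so each coordinate may be off by as much as 1e-07°.
N–S: 1e-07° × 111699 m/° = 0.0111699 m.
Longitude error → 1e-07 × 111699 × cos 74.416° = 1e-07 × 111699 × 0.2687 ≈ 0.0030008 m.
Worst case both components are at the extreme and orthogonal: √(0.0111699² + 0.0030008²) ≈ 0.011566 m.
That is 0.011566 m = 1.1566 cm.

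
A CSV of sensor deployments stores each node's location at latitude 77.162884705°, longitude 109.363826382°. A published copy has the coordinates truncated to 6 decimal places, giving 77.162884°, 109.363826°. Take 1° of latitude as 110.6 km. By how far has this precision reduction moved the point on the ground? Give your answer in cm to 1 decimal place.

Δlat = 77.162884705 − 77.162884 = +0.000000705°; Δlon = 109.363826382 − 109.363826 = +0.000000382°.
North–south shift: 0.000000705 × 110600 = 0.077973 m.
E–W at 77.1629°: 0.000000382° × 110600 × cos 77.1629° = 0.000000382 × 110600 × 0.2222 ≈ 0.00938693 m.
Distance: √(0.077973² + 0.00938693²) ≈ 0.078536 m.
That is 0.078536 m = 7.8536 cm.

7.9 cm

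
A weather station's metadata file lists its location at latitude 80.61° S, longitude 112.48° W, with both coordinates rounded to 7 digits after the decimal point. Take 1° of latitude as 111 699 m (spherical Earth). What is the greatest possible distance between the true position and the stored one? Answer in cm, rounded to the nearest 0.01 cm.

0.57 cm

Rounding to 7 decimal places leaves each coordinate within ±5e-08° of the true value.
Latitude error → 5e-08 × 111699 = 0.00558495 m along the meridian.
Longitude error → 5e-08 × 111699 × cos 80.61° = 5e-08 × 111699 × 0.1632 ≈ 0.000911206 m.
The two errors are perpendicular, so the maximum displacement is √(0.00558495² + 0.000911206²) ≈ 0.0056588 m.
That is 0.0056588 m = 0.56588 cm.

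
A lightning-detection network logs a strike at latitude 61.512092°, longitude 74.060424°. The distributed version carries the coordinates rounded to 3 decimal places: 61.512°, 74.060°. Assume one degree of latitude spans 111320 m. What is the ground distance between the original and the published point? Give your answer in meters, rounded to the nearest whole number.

25 meters

The latitude changed by +0.000092° and the longitude by +0.000424°.
North–south shift: 0.000092 × 111320 = 10.2414 m.
E–W at 61.512°: 0.000424° × 111320 × cos 61.512° = 0.000424 × 111320 × 0.4770 ≈ 22.5131 m.
Distance: √(10.2414² + 22.5131²) ≈ 24.7331 m.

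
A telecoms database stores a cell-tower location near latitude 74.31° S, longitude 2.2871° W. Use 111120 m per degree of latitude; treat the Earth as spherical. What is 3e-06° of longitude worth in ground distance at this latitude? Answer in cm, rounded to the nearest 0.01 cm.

9.02 cm

3e-06° of longitude at 74.31° is 3e-06 × 111120 × cos 74.31° ≈ 3e-06 × 30050.5 = 0.0901514 m.
That is 0.0901514 m = 9.0151 cm.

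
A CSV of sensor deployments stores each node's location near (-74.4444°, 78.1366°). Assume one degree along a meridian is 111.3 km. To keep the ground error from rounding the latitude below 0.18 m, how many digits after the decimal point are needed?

One degree of latitude covers 111300 m.
With N decimal places the half-ulp bound is 0.5·10⁻ᴺ°, or 0.5·10⁻ᴺ × 111300 m on the ground.
Need 0.5 × 111300 × 10⁻ᴺ ≤ 0.18 → 10⁻ᴺ ≤ 3.235e-06, so N ≥ 5.49.
N = 5 would give 0.556 m (too coarse); N = 6 gives 0.0556 m ≤ 0.18 m.

6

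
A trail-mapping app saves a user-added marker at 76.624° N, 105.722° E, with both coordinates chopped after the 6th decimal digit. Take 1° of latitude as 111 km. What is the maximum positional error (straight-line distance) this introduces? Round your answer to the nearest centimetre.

Truncating at 6 decimal places can drop up to a full unit in the last place, so each coordinate may be off by as much as 1e-06°.
N–S: 1e-06° × 111000 m/° = 0.111 m.
East–west component at 76.624°: 1e-06° × 111000 × cos 76.624° ≈ 1e-06 × 25678.8 ≈ 0.0256788 m.
Combining orthogonally: (0.111² + 0.0256788²)^½ ≈ 0.113932 m.
That is 0.113932 m = 11.393 cm.

11 centimetres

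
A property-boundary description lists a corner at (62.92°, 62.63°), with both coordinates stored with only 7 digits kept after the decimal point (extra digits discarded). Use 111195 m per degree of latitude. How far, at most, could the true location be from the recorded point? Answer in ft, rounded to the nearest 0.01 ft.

0.04 ft

Truncating at 7 decimal places can drop up to a full unit in the last place, so each coordinate may be off by as much as 1e-07°.
North–south component: 1e-07° × 111195 = 0.0111195 m.
Longitude error → 1e-07 × 111195 × cos 62.92° = 1e-07 × 111195 × 0.4552 ≈ 0.00506198 m.
Worst case both components are at the extreme and orthogonal: √(0.0111195² + 0.00506198²) ≈ 0.0122175 m.
In feet: 0.0122175 m ÷ 0.3048 ≈ 0.040084 ft.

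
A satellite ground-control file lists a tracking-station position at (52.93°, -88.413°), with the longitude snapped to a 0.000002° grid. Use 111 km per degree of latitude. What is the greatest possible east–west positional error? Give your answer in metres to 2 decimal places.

0.07 metres

With a 0.000002° grid the true value lies within half a step, ±0.000002°/2 = ±1e-06°, of the stored one.
At latitude 52.93° a degree of longitude spans 111000 m × cos 52.93° = 111000 × 0.6028 ≈ 66909.7 m.
East–west error: 1e-06° × 66909.7 m/° ≈ 0.0669097 m.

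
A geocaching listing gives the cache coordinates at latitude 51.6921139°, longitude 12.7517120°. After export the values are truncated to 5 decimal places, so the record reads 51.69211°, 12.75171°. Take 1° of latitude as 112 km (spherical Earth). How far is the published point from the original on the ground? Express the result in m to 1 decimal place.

0.5 m

The latitude changed by +0.0000039° and the longitude by +0.0000020°.
North–south shift: 0.0000039 × 112000 = 0.4368 m.
East–west at this latitude: 0.0000020° × 112000 × cos 51.6921° ≈ 0.0000020 × 69427.4 = 0.138855 m.
Hypotenuse of the two orthogonal shifts: √(0.4368² + 0.138855²) = 0.458339 m.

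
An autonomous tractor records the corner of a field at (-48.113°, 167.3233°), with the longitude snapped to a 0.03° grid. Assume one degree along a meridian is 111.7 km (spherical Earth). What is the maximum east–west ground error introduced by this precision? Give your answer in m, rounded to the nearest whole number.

With a 0.03° grid the true value lies within half a step, ±0.03°/2 = ±0.015°, of the stored one.
At latitude 48.113° a degree of longitude spans 111700 m × cos 48.113° = 111700 × 0.6677 ≈ 74578 m.
East–west error: 0.015° × 74578 m/° ≈ 1118.67 m.

1119 m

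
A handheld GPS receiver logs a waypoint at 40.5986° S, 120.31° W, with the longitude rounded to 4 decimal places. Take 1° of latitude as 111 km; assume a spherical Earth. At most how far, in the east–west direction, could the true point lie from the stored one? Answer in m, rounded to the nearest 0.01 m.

4.21 m

Rounding to 4 decimal places leaves the longitude within ±5e-05° of the true value.
At latitude 40.5986° a degree of longitude spans 111000 m × cos 40.5986° = 111000 × 0.7593 ≈ 84280.9 m.
So at most 5e-05° × 84280.9 ≈ 4.21404 m east–west.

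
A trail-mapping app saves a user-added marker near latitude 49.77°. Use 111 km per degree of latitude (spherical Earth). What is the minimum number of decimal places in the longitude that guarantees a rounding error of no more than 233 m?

3 decimal places

At 49.77° one degree of longitude covers 111000 × cos 49.77° ≈ 111000 × 0.6459 ≈ 71690.2 m.
Rounding to N decimal places gives at most 0.5 × 10⁻ᴺ degrees of error, i.e. 0.5 × 10⁻ᴺ × 71690.2 m.
Need 0.5 × 71690.2 × 10⁻ᴺ ≤ 233 → 10⁻ᴺ ≤ 6.500e-03, so N ≥ 2.19.
At 2 places the error can reach 358 m, but 3 places keeps it to 35.8 m.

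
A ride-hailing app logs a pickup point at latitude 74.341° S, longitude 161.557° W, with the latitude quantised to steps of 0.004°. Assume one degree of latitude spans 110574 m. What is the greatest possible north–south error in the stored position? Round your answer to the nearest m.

221 m

With a 0.004° grid the true value lies within half a step, ±0.004°/2 = ±0.002°, of the stored one.
Along the meridian that is 0.002° × 110574 m/° = 221.148 m.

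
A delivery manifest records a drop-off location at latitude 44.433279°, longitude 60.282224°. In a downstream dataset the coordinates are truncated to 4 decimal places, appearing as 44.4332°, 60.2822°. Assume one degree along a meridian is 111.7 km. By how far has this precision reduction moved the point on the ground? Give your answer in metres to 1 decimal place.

9.0 metres

Δlat = 44.433279 − 44.4332 = +0.000079°; Δlon = 60.282224 − 60.2822 = +0.000024°.
N–S: 0.000079° × 111700 m/° = 8.8243 m.
E–W at 44.4332°: 0.000024° × 111700 × cos 44.4332° = 0.000024 × 111700 × 0.7141 ≈ 1.91427 m.
Combined displacement = (8.8243² + 1.91427²)^½ ≈ 9.02955 m.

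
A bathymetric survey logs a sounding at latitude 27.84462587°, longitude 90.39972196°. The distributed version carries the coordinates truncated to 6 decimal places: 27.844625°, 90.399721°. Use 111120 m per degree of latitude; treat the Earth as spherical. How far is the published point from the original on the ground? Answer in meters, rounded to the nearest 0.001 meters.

0.135 meters

The latitude changed by +0.00000087° and the longitude by +0.00000096°.
N–S: 0.00000087° × 111120 m/° = 0.0966744 m.
East–west at this latitude: 0.00000096° × 111120 × cos 27.8446° ≈ 0.00000096 × 98254.2 = 0.0943241 m.
Combined displacement = (0.0966744² + 0.0943241²)^½ ≈ 0.135067 m.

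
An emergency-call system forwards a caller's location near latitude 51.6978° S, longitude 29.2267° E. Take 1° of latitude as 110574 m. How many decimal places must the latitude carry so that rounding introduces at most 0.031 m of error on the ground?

One degree of latitude covers 110574 m.
Rounding to N decimal places gives at most 0.5 × 10⁻ᴺ degrees of error, i.e. 0.5 × 10⁻ᴺ × 110574 m.
Need 0.5 × 110574 × 10⁻ᴺ ≤ 0.031 → 10⁻ᴺ ≤ 5.607e-07, so N ≥ 6.25.
N = 6 would give 0.0553 m (too coarse); N = 7 gives 0.00553 m ≤ 0.031 m.

7 decimal places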